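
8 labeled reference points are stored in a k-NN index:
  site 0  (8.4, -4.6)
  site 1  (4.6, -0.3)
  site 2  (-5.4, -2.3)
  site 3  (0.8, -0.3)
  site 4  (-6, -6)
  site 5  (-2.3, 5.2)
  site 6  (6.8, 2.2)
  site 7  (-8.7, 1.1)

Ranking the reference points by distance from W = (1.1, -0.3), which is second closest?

site 1

Compare squared distances (the ordering matches that of the actual distances):
d²(W, site 0) = 53.29 + 18.49 = 71.78
d²(W, site 1) = 12.25 + 0 = 12.25
d²(W, site 2) = 42.25 + 4 = 46.25
d²(W, site 3) = 0.09 + 0 = 0.09
d²(W, site 4) = 50.41 + 32.49 = 82.9
d²(W, site 5) = 11.56 + 30.25 = 41.81
d²(W, site 6) = 32.49 + 6.25 = 38.74
d²(W, site 7) = 96.04 + 1.96 = 98
Sorted ascending: site 3, site 1, site 6, … — the second-nearest is site 1.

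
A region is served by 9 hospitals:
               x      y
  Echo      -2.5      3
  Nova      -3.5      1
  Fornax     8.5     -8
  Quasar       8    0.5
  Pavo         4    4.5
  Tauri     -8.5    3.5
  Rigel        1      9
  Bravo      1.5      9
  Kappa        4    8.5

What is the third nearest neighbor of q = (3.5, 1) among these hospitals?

Echo

Compare squared distances (the ordering matches that of the actual distances):
d²(q, Echo) = (3.5−(-2.5))² + (1−3)² = 36 + 4 = 40
d²(q, Nova) = (3.5−(-3.5))² + (1−1)² = 49 + 0 = 49
d²(q, Fornax) = (3.5−8.5)² + (1−(-8))² = 25 + 81 = 106
d²(q, Quasar) = (3.5−8)² + (1−0.5)² = 20.25 + 0.25 = 20.5
d²(q, Pavo) = (3.5−4)² + (1−4.5)² = 0.25 + 12.25 = 12.5
d²(q, Tauri) = (3.5−(-8.5))² + (1−3.5)² = 144 + 6.25 = 150.25
d²(q, Rigel) = (3.5−1)² + (1−9)² = 6.25 + 64 = 70.25
d²(q, Bravo) = (3.5−1.5)² + (1−9)² = 4 + 64 = 68
d²(q, Kappa) = (3.5−4)² + (1−8.5)² = 0.25 + 56.25 = 56.5
Sorted ascending: Pavo, Quasar, Echo, Nova, … — the third-nearest is Echo.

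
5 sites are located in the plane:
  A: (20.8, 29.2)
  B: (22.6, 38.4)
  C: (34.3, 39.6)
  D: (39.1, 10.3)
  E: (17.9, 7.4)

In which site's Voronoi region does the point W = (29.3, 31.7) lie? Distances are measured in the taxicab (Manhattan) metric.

A

d(W,A) = |29.3−20.8| + |31.7−29.2| = 8.5 + 2.5 = 11
d(W,B) = |29.3−22.6| + |31.7−38.4| = 6.7 + 6.7 = 13.4
d(W,C) = |29.3−34.3| + |31.7−39.6| = 5 + 7.9 = 12.9
d(W,D) = |29.3−39.1| + |31.7−10.3| = 9.8 + 21.4 = 31.2
d(W,E) = |29.3−17.9| + |31.7−7.4| = 11.4 + 24.3 = 35.7
A is nearest.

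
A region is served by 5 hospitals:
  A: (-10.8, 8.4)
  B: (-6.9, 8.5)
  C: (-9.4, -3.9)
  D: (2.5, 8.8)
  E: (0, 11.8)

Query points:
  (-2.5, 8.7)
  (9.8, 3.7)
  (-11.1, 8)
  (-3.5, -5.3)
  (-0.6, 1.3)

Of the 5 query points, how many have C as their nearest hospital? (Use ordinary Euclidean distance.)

(-2.5, 8.7) — d² to each: A:68.98, B:19.4, C:206.37, D:25.01, E:15.86 → nearest is E
(9.8, 3.7) — d² to each: A:446.45, B:301.93, C:426.4, D:79.3, E:161.65 → nearest is D
(-11.1, 8) — d² to each: A:0.25, B:17.89, C:144.5, D:185.6, E:137.65 → nearest is A
(-3.5, -5.3) — d² to each: A:240.98, B:202, C:36.77, D:234.81, E:304.66 → nearest is C
(-0.6, 1.3) — d² to each: A:154.45, B:91.53, C:104.48, D:65.86, E:110.61 → nearest is D
1 of the 5 points has C as nearest.

1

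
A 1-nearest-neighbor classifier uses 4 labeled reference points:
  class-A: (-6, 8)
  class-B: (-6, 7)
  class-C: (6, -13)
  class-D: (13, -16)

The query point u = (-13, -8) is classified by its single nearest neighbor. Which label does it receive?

class-B

Compare squared distances (the ordering matches that of the actual distances):
d²(u, class-A) = 49 + 256 = 305
d²(u, class-B) = 49 + 225 = 274
d²(u, class-C) = 361 + 25 = 386
d²(u, class-D) = 676 + 64 = 740
class-B is nearest.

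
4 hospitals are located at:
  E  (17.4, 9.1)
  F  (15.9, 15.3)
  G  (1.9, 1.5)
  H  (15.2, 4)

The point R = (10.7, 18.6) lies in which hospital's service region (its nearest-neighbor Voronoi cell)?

Squared Euclidean distances:
|RE|² = 44.89 + 90.25 = 135.14
|RF|² = 27.04 + 10.89 = 37.93
|RG|² = 77.44 + 292.41 = 369.85
|RH|² = 20.25 + 213.16 = 233.41
F is nearest.

F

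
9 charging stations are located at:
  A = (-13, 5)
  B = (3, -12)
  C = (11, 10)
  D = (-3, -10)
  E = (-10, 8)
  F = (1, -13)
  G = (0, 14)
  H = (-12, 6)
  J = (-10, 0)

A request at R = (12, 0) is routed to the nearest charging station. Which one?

Since √ is increasing, it suffices to compare squared distances:
|RA|² = (12−(-13))² + (0−5)² = 625 + 25 = 650
|RB|² = (12−3)² + (0−(-12))² = 81 + 144 = 225
|RC|² = (12−11)² + (0−10)² = 1 + 100 = 101
|RD|² = (12−(-3))² + (0−(-10))² = 225 + 100 = 325
|RE|² = (12−(-10))² + (0−8)² = 484 + 64 = 548
|RF|² = (12−1)² + (0−(-13))² = 121 + 169 = 290
|RG|² = (12−0)² + (0−14)² = 144 + 196 = 340
|RH|² = (12−(-12))² + (0−6)² = 576 + 36 = 612
|RJ|² = (12−(-10))² + (0−0)² = 484 + 0 = 484
Minimum is at C.

C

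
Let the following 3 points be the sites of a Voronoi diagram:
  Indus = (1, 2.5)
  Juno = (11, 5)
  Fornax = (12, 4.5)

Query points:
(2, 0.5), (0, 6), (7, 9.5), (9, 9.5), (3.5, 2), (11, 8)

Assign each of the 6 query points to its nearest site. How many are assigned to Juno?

(2, 0.5) — d² to each: Indus:5, Juno:101.25, Fornax:116 → nearest is Indus
(0, 6) — d² to each: Indus:13.25, Juno:122, Fornax:146.25 → nearest is Indus
(7, 9.5) — d² to each: Indus:85, Juno:36.25, Fornax:50 → nearest is Juno
(9, 9.5) — d² to each: Indus:113, Juno:24.25, Fornax:34 → nearest is Juno
(3.5, 2) — d² to each: Indus:6.5, Juno:65.25, Fornax:78.5 → nearest is Indus
(11, 8) — d² to each: Indus:130.25, Juno:9, Fornax:13.25 → nearest is Juno
3 of the 6 points have Juno as nearest.

3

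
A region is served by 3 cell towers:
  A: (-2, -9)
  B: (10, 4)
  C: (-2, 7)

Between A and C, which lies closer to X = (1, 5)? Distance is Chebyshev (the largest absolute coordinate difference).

d(X,A) = max(3, 14) = 14
d(X,C) = max(3, 2) = 3
14 > 3, so C is closer.

C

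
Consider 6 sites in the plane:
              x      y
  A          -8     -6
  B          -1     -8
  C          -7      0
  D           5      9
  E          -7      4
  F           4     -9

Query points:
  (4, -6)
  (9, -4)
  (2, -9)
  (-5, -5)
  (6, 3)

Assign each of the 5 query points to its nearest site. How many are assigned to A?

1

(4, -6) — d² to each: A:144, B:29, C:157, D:226, E:221, F:9 → nearest is F
(9, -4) — d² to each: A:293, B:116, C:272, D:185, E:320, F:50 → nearest is F
(2, -9) — d² to each: A:109, B:10, C:162, D:333, E:250, F:4 → nearest is F
(-5, -5) — d² to each: A:10, B:25, C:29, D:296, E:85, F:97 → nearest is A
(6, 3) — d² to each: A:277, B:170, C:178, D:37, E:170, F:148 → nearest is D
1 of the 5 points has A as nearest.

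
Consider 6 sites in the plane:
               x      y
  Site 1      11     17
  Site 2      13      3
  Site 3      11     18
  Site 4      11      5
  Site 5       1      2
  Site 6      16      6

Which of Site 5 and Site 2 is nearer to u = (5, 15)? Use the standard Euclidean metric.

Compare squared distances:
d²(u, Site 5) = (5−1)² + (15−2)² = 16 + 169 = 185
d²(u, Site 2) = (5−13)² + (15−3)² = 64 + 144 = 208
185 < 208, so Site 5 is closer.

Site 5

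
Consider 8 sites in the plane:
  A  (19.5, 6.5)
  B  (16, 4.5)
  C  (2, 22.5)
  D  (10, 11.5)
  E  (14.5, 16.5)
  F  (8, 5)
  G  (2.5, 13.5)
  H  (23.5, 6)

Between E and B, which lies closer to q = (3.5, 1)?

B

Compare squared distances:
|qE|² = (3.5−14.5)² + (1−16.5)² = 121 + 240.25 = 361.25
|qB|² = (3.5−16)² + (1−4.5)² = 156.25 + 12.25 = 168.5
361.25 > 168.5, so B is closer.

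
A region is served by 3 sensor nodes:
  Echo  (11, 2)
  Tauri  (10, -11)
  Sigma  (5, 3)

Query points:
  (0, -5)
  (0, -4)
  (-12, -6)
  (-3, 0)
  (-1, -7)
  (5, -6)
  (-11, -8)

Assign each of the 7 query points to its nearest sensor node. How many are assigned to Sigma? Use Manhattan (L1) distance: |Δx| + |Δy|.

5

(0, -5) — d to each: Echo:18, Tauri:16, Sigma:13 → nearest is Sigma
(0, -4) — d to each: Echo:17, Tauri:17, Sigma:12 → nearest is Sigma
(-12, -6) — d to each: Echo:31, Tauri:27, Sigma:26 → nearest is Sigma
(-3, 0) — d to each: Echo:16, Tauri:24, Sigma:11 → nearest is Sigma
(-1, -7) — d to each: Echo:21, Tauri:15, Sigma:16 → nearest is Tauri
(5, -6) — d to each: Echo:14, Tauri:10, Sigma:9 → nearest is Sigma
(-11, -8) — d to each: Echo:32, Tauri:24, Sigma:27 → nearest is Tauri
5 of the 7 points have Sigma as nearest.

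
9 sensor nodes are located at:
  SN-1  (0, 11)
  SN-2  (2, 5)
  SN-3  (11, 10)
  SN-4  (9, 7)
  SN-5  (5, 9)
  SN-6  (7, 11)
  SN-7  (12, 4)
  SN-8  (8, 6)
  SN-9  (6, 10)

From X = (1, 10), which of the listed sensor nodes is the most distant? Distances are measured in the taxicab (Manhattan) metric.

SN-7

d(X, SN-1) = 1 + 1 = 2
d(X, SN-2) = 1 + 5 = 6
d(X, SN-3) = 10 + 0 = 10
d(X, SN-4) = 8 + 3 = 11
d(X, SN-5) = 4 + 1 = 5
d(X, SN-6) = 6 + 1 = 7
d(X, SN-7) = 11 + 6 = 17
d(X, SN-8) = 7 + 4 = 11
d(X, SN-9) = 5 + 0 = 5
The largest is to SN-7.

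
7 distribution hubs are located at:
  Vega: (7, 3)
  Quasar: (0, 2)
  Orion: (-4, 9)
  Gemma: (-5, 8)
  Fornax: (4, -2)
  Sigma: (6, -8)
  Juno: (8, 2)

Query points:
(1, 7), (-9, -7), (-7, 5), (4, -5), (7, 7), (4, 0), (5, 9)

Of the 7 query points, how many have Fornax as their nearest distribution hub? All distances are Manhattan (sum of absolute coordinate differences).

2

(1, 7) — d to each: Vega:10, Quasar:6, Orion:7, Gemma:7, Fornax:12, Sigma:20, Juno:12 → nearest is Quasar
(-9, -7) — d to each: Vega:26, Quasar:18, Orion:21, Gemma:19, Fornax:18, Sigma:16, Juno:26 → nearest is Sigma
(-7, 5) — d to each: Vega:16, Quasar:10, Orion:7, Gemma:5, Fornax:18, Sigma:26, Juno:18 → nearest is Gemma
(4, -5) — d to each: Vega:11, Quasar:11, Orion:22, Gemma:22, Fornax:3, Sigma:5, Juno:11 → nearest is Fornax
(7, 7) — d to each: Vega:4, Quasar:12, Orion:13, Gemma:13, Fornax:12, Sigma:16, Juno:6 → nearest is Vega
(4, 0) — d to each: Vega:6, Quasar:6, Orion:17, Gemma:17, Fornax:2, Sigma:10, Juno:6 → nearest is Fornax
(5, 9) — d to each: Vega:8, Quasar:12, Orion:9, Gemma:11, Fornax:12, Sigma:18, Juno:10 → nearest is Vega
2 of the 7 points have Fornax as nearest.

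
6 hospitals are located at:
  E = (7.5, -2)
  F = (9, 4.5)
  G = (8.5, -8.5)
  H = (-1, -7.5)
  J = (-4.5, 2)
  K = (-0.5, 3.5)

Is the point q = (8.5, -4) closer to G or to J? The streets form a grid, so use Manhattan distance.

d(q,G) = |8.5−8.5| + |-4−(-8.5)| = 0 + 4.5 = 4.5
d(q,J) = |8.5−(-4.5)| + |-4−2| = 13 + 6 = 19
4.5 < 19, so G is closer.

G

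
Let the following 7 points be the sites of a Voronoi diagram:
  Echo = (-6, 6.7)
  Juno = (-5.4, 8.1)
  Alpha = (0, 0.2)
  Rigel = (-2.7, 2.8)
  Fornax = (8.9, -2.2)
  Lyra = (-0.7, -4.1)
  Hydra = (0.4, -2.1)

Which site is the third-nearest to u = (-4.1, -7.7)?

Compare squared distances (the ordering matches that of the actual distances):
d²(u, Echo) = (-4.1−(-6))² + (-7.7−6.7)² = 3.61 + 207.36 = 210.97
d²(u, Juno) = (-4.1−(-5.4))² + (-7.7−8.1)² = 1.69 + 249.64 = 251.33
d²(u, Alpha) = (-4.1−0)² + (-7.7−0.2)² = 16.81 + 62.41 = 79.22
d²(u, Rigel) = (-4.1−(-2.7))² + (-7.7−2.8)² = 1.96 + 110.25 = 112.21
d²(u, Fornax) = (-4.1−8.9)² + (-7.7−(-2.2))² = 169 + 30.25 = 199.25
d²(u, Lyra) = (-4.1−(-0.7))² + (-7.7−(-4.1))² = 11.56 + 12.96 = 24.52
d²(u, Hydra) = (-4.1−0.4)² + (-7.7−(-2.1))² = 20.25 + 31.36 = 51.61
Sorted ascending: Lyra, Hydra, Alpha, Rigel, … — the third-nearest is Alpha.

Alpha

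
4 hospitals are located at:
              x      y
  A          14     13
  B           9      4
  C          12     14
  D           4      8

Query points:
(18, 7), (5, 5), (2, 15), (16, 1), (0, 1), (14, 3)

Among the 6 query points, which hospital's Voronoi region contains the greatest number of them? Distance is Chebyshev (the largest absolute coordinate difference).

D

(18, 7) — d to each: A:6, B:9, C:7, D:14 → nearest is A
(5, 5) — d to each: A:9, B:4, C:9, D:3 → nearest is D
(2, 15) — d to each: A:12, B:11, C:10, D:7 → nearest is D
(16, 1) — d to each: A:12, B:7, C:13, D:12 → nearest is B
(0, 1) — d to each: A:14, B:9, C:13, D:7 → nearest is D
(14, 3) — d to each: A:10, B:5, C:11, D:10 → nearest is B
Tally — A:1, B:2, D:3. D captures the most (3).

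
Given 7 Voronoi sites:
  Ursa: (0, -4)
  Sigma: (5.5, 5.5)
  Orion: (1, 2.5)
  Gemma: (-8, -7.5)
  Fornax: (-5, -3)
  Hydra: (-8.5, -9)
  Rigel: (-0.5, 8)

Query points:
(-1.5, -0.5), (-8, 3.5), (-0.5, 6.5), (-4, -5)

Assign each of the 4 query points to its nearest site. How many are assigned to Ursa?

1

(-1.5, -0.5) — d² to each: Ursa:14.5, Sigma:85, Orion:15.25, Gemma:91.25, Fornax:18.5, Hydra:121.25, Rigel:73.25 → nearest is Ursa
(-8, 3.5) — d² to each: Ursa:120.25, Sigma:186.25, Orion:82, Gemma:121, Fornax:51.25, Hydra:156.5, Rigel:76.5 → nearest is Fornax
(-0.5, 6.5) — d² to each: Ursa:110.5, Sigma:37, Orion:18.25, Gemma:252.25, Fornax:110.5, Hydra:304.25, Rigel:2.25 → nearest is Rigel
(-4, -5) — d² to each: Ursa:17, Sigma:200.5, Orion:81.25, Gemma:22.25, Fornax:5, Hydra:36.25, Rigel:181.25 → nearest is Fornax
1 of the 4 points has Ursa as nearest.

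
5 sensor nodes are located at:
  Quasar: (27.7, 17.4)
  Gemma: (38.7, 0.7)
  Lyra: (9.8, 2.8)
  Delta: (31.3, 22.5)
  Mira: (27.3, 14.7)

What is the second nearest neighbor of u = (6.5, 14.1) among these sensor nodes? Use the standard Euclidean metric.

Compare squared distances (the ordering matches that of the actual distances):
d²(u, Quasar) = 449.44 + 10.89 = 460.33
d²(u, Gemma) = 1036.84 + 179.56 = 1216.4
d²(u, Lyra) = 10.89 + 127.69 = 138.58
d²(u, Delta) = 615.04 + 70.56 = 685.6
d²(u, Mira) = 432.64 + 0.36 = 433
Sorted ascending: Lyra, Mira, Quasar, … — the second-nearest is Mira.

Mira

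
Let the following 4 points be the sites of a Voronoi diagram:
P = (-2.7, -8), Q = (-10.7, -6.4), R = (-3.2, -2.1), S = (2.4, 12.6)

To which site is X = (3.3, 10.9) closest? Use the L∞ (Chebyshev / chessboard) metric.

d(X,P) = max(6, 18.9) = 18.9
d(X,Q) = max(14, 17.3) = 17.3
d(X,R) = max(6.5, 13) = 13
d(X,S) = max(0.9, 1.7) = 1.7
Minimum is at S.

S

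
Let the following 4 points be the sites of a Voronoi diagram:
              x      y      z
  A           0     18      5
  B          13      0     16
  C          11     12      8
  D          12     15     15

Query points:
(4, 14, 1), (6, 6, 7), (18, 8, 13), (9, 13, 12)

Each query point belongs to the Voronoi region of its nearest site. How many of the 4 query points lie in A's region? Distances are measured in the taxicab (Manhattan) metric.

1

(4, 14, 1) — d to each: A:12, B:38, C:16, D:23 → nearest is A
(6, 6, 7) — d to each: A:20, B:22, C:12, D:23 → nearest is C
(18, 8, 13) — d to each: A:36, B:16, C:16, D:15 → nearest is D
(9, 13, 12) — d to each: A:21, B:21, C:7, D:8 → nearest is C
1 of the 4 points has A as nearest.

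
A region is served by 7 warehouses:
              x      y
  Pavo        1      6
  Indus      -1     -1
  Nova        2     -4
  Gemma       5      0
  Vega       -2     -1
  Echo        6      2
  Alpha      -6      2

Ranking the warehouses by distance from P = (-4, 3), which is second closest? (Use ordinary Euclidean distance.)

Compare squared distances (the ordering matches that of the actual distances):
d²(P, Pavo) = (-4−1)² + (3−6)² = 25 + 9 = 34
d²(P, Indus) = (-4−(-1))² + (3−(-1))² = 9 + 16 = 25
d²(P, Nova) = (-4−2)² + (3−(-4))² = 36 + 49 = 85
d²(P, Gemma) = (-4−5)² + (3−0)² = 81 + 9 = 90
d²(P, Vega) = (-4−(-2))² + (3−(-1))² = 4 + 16 = 20
d²(P, Echo) = (-4−6)² + (3−2)² = 100 + 1 = 101
d²(P, Alpha) = (-4−(-6))² + (3−2)² = 4 + 1 = 5
Sorted ascending: Alpha, Vega, Indus, … — the second-nearest is Vega.

Vega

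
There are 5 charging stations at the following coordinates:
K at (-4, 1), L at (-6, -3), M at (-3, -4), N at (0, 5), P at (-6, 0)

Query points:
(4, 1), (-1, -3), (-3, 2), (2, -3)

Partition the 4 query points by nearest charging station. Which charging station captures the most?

M

(4, 1) — d² to each: K:64, L:116, M:74, N:32, P:101 → nearest is N
(-1, -3) — d² to each: K:25, L:25, M:5, N:65, P:34 → nearest is M
(-3, 2) — d² to each: K:2, L:34, M:36, N:18, P:13 → nearest is K
(2, -3) — d² to each: K:52, L:64, M:26, N:68, P:73 → nearest is M
Tally — K:1, M:2, N:1. M captures the most (2).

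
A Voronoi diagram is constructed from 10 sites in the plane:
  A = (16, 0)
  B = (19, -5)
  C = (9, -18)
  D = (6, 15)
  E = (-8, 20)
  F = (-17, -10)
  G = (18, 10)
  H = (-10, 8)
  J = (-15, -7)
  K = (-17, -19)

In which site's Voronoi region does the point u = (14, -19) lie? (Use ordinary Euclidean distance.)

C

Squared Euclidean distances:
|uA|² = (14−16)² + (-19−0)² = 4 + 361 = 365
|uB|² = (14−19)² + (-19−(-5))² = 25 + 196 = 221
|uC|² = (14−9)² + (-19−(-18))² = 25 + 1 = 26
|uD|² = (14−6)² + (-19−15)² = 64 + 1156 = 1220
|uE|² = (14−(-8))² + (-19−20)² = 484 + 1521 = 2005
|uF|² = (14−(-17))² + (-19−(-10))² = 961 + 81 = 1042
|uG|² = (14−18)² + (-19−10)² = 16 + 841 = 857
|uH|² = (14−(-10))² + (-19−8)² = 576 + 729 = 1305
|uJ|² = (14−(-15))² + (-19−(-7))² = 841 + 144 = 985
|uK|² = (14−(-17))² + (-19−(-19))² = 961 + 0 = 961
Minimum is at C.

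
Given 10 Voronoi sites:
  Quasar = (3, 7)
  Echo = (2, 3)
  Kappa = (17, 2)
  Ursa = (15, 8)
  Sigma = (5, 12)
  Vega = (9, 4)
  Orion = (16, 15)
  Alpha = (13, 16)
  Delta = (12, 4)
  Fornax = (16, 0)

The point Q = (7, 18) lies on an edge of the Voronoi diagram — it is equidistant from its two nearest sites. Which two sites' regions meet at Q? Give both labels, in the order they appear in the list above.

Sigma and Alpha

Squared distances from Q to each site:
d²(Q, Quasar) = 16 + 121 = 137
d²(Q, Echo) = 25 + 225 = 250
d²(Q, Kappa) = 100 + 256 = 356
d²(Q, Ursa) = 64 + 100 = 164
d²(Q, Sigma) = 4 + 36 = 40
d²(Q, Vega) = 4 + 196 = 200
d²(Q, Orion) = 81 + 9 = 90
d²(Q, Alpha) = 36 + 4 = 40
d²(Q, Delta) = 25 + 196 = 221
d²(Q, Fornax) = 81 + 324 = 405
Q is equidistant from Sigma and Alpha (both at squared distance 40), and every other site is strictly farther — so Q lies on the Sigma–Alpha Voronoi edge.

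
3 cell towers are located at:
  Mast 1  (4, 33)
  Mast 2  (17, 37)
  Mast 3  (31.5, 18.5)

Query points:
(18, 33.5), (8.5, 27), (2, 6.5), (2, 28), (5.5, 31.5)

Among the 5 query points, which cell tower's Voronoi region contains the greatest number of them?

(18, 33.5) — d² to each: Mast 1:196.25, Mast 2:13.25, Mast 3:407.25 → nearest is Mast 2
(8.5, 27) — d² to each: Mast 1:56.25, Mast 2:172.25, Mast 3:601.25 → nearest is Mast 1
(2, 6.5) — d² to each: Mast 1:706.25, Mast 2:1155.25, Mast 3:1014.25 → nearest is Mast 1
(2, 28) — d² to each: Mast 1:29, Mast 2:306, Mast 3:960.5 → nearest is Mast 1
(5.5, 31.5) — d² to each: Mast 1:4.5, Mast 2:162.5, Mast 3:845 → nearest is Mast 1
Tally — Mast 1:4, Mast 2:1. Mast 1 captures the most (4).

Mast 1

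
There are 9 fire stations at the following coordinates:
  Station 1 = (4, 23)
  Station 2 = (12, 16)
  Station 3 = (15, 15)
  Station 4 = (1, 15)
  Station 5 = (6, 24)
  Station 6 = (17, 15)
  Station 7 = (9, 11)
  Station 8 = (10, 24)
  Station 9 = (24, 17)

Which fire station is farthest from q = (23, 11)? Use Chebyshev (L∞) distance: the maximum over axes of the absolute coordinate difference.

Station 4

d(q, Station 1) = max(19, 12) = 19
d(q, Station 2) = max(11, 5) = 11
d(q, Station 3) = max(8, 4) = 8
d(q, Station 4) = max(22, 4) = 22
d(q, Station 5) = max(17, 13) = 17
d(q, Station 6) = max(6, 4) = 6
d(q, Station 7) = max(14, 0) = 14
d(q, Station 8) = max(13, 13) = 13
d(q, Station 9) = max(1, 6) = 6
The largest is to Station 4.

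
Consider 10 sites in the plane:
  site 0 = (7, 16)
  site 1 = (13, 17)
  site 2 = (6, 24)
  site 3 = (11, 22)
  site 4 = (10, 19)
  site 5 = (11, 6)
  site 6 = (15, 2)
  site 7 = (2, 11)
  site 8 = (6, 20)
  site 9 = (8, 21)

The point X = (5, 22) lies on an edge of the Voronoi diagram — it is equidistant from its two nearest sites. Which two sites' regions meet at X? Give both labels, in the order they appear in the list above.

Squared distances from X to each site:
d²(X, site 0) = 4 + 36 = 40
d²(X, site 1) = 64 + 25 = 89
d²(X, site 2) = 1 + 4 = 5
d²(X, site 3) = 36 + 0 = 36
d²(X, site 4) = 25 + 9 = 34
d²(X, site 5) = 36 + 256 = 292
d²(X, site 6) = 100 + 400 = 500
d²(X, site 7) = 9 + 121 = 130
d²(X, site 8) = 1 + 4 = 5
d²(X, site 9) = 9 + 1 = 10
X is equidistant from site 2 and site 8 (both at squared distance 5), and every other site is strictly farther — so X lies on the site 2–site 8 Voronoi edge.

site 2 and site 8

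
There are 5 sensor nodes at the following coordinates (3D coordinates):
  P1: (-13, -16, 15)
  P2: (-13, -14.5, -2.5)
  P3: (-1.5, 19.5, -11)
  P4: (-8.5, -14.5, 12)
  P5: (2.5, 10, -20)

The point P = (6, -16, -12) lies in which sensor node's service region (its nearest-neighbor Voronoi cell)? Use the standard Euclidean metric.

P2

Compare squared distances (the ordering matches that of the actual distances):
|PP1|² = (6−(-13))² + (-16−(-16))² + (-12−15)² = 361 + 0 + 729 = 1090
|PP2|² = (6−(-13))² + (-16−(-14.5))² + (-12−(-2.5))² = 361 + 2.25 + 90.25 = 453.5
|PP3|² = (6−(-1.5))² + (-16−19.5)² + (-12−(-11))² = 56.25 + 1260.25 + 1 = 1317.5
|PP4|² = (6−(-8.5))² + (-16−(-14.5))² + (-12−12)² = 210.25 + 2.25 + 576 = 788.5
|PP5|² = (6−2.5)² + (-16−10)² + (-12−(-20))² = 12.25 + 676 + 64 = 752.25
P2 is nearest.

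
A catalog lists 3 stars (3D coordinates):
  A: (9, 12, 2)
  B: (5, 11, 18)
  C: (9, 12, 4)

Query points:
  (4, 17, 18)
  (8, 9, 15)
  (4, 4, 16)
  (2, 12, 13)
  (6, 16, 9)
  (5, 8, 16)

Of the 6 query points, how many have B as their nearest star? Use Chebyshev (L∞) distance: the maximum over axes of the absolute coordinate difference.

(4, 17, 18) — d to each: A:16, B:6, C:14 → nearest is B
(8, 9, 15) — d to each: A:13, B:3, C:11 → nearest is B
(4, 4, 16) — d to each: A:14, B:7, C:12 → nearest is B
(2, 12, 13) — d to each: A:11, B:5, C:9 → nearest is B
(6, 16, 9) — d to each: A:7, B:9, C:5 → nearest is C
(5, 8, 16) — d to each: A:14, B:3, C:12 → nearest is B
5 of the 6 points have B as nearest.

5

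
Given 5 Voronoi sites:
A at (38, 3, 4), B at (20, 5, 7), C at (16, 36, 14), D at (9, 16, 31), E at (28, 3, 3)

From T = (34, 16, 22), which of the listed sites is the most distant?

Compare squared distances (the ordering matches that of the actual distances):
|TA|² = 16 + 169 + 324 = 509
|TB|² = 196 + 121 + 225 = 542
|TC|² = 324 + 400 + 64 = 788
|TD|² = 625 + 0 + 81 = 706
|TE|² = 36 + 169 + 361 = 566
The largest is to C.

C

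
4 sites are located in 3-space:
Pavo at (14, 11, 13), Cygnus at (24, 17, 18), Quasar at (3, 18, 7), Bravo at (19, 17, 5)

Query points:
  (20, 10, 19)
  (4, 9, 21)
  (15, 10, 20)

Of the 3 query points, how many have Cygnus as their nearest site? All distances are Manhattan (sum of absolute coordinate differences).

(20, 10, 19) — d to each: Pavo:13, Cygnus:12, Quasar:37, Bravo:22 → nearest is Cygnus
(4, 9, 21) — d to each: Pavo:20, Cygnus:31, Quasar:24, Bravo:39 → nearest is Pavo
(15, 10, 20) — d to each: Pavo:9, Cygnus:18, Quasar:33, Bravo:26 → nearest is Pavo
1 of the 3 points has Cygnus as nearest.

1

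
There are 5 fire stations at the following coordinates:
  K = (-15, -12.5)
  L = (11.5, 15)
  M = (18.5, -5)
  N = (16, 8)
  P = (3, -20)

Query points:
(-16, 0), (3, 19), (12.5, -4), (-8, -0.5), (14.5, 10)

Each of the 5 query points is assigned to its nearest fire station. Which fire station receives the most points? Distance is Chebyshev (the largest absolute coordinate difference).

(-16, 0) — d to each: K:12.5, L:27.5, M:34.5, N:32, P:20 → nearest is K
(3, 19) — d to each: K:31.5, L:8.5, M:24, N:13, P:39 → nearest is L
(12.5, -4) — d to each: K:27.5, L:19, M:6, N:12, P:16 → nearest is M
(-8, -0.5) — d to each: K:12, L:19.5, M:26.5, N:24, P:19.5 → nearest is K
(14.5, 10) — d to each: K:29.5, L:5, M:15, N:2, P:30 → nearest is N
Tally — K:2, L:1, M:1, N:1. K captures the most (2).

K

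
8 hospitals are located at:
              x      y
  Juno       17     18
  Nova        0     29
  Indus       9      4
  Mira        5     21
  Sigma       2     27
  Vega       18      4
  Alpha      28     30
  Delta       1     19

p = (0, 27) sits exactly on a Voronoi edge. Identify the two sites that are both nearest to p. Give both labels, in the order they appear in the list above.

Squared distances from p to each site:
d²(p, Juno) = (0−17)² + (27−18)² = 289 + 81 = 370
d²(p, Nova) = (0−0)² + (27−29)² = 0 + 4 = 4
d²(p, Indus) = (0−9)² + (27−4)² = 81 + 529 = 610
d²(p, Mira) = (0−5)² + (27−21)² = 25 + 36 = 61
d²(p, Sigma) = (0−2)² + (27−27)² = 4 + 0 = 4
d²(p, Vega) = (0−18)² + (27−4)² = 324 + 529 = 853
d²(p, Alpha) = (0−28)² + (27−30)² = 784 + 9 = 793
d²(p, Delta) = (0−1)² + (27−19)² = 1 + 64 = 65
p is equidistant from Nova and Sigma (both at squared distance 4), and every other site is strictly farther — so p lies on the Nova–Sigma Voronoi edge.

Nova and Sigma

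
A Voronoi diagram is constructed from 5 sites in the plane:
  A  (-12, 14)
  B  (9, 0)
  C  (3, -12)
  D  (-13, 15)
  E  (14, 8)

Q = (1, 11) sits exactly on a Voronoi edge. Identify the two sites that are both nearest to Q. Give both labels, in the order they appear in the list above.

A and E

Squared distances from Q to each site:
|QA|² = (1−(-12))² + (11−14)² = 169 + 9 = 178
|QB|² = (1−9)² + (11−0)² = 64 + 121 = 185
|QC|² = (1−3)² + (11−(-12))² = 4 + 529 = 533
|QD|² = (1−(-13))² + (11−15)² = 196 + 16 = 212
|QE|² = (1−14)² + (11−8)² = 169 + 9 = 178
Q is equidistant from A and E (both at squared distance 178), and every other site is strictly farther — so Q lies on the A–E Voronoi edge.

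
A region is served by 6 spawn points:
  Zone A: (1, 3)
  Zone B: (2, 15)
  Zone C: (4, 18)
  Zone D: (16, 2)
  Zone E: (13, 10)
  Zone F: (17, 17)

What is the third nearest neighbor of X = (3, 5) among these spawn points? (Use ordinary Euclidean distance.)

Zone E

Since √ is increasing, it suffices to compare squared distances:
d²(X, Zone A) = 4 + 4 = 8
d²(X, Zone B) = 1 + 100 = 101
d²(X, Zone C) = 1 + 169 = 170
d²(X, Zone D) = 169 + 9 = 178
d²(X, Zone E) = 100 + 25 = 125
d²(X, Zone F) = 196 + 144 = 340
Sorted ascending: Zone A, Zone B, Zone E, Zone C, … — the third-nearest is Zone E.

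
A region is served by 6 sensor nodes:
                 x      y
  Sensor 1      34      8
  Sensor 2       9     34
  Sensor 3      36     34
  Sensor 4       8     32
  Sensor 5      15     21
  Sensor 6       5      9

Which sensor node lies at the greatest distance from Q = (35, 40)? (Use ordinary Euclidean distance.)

Compare squared distances (the ordering matches that of the actual distances):
d²(Q, Sensor 1) = (35−34)² + (40−8)² = 1 + 1024 = 1025
d²(Q, Sensor 2) = (35−9)² + (40−34)² = 676 + 36 = 712
d²(Q, Sensor 3) = (35−36)² + (40−34)² = 1 + 36 = 37
d²(Q, Sensor 4) = (35−8)² + (40−32)² = 729 + 64 = 793
d²(Q, Sensor 5) = (35−15)² + (40−21)² = 400 + 361 = 761
d²(Q, Sensor 6) = (35−5)² + (40−9)² = 900 + 961 = 1861
The largest is to Sensor 6.

Sensor 6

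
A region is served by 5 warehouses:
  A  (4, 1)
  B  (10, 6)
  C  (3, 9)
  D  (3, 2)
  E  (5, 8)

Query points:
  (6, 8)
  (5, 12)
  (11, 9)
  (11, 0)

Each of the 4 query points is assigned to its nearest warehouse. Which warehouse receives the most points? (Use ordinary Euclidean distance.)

(6, 8) — d² to each: A:53, B:20, C:10, D:45, E:1 → nearest is E
(5, 12) — d² to each: A:122, B:61, C:13, D:104, E:16 → nearest is C
(11, 9) — d² to each: A:113, B:10, C:64, D:113, E:37 → nearest is B
(11, 0) — d² to each: A:50, B:37, C:145, D:68, E:100 → nearest is B
Tally — B:2, C:1, E:1. B captures the most (2).

B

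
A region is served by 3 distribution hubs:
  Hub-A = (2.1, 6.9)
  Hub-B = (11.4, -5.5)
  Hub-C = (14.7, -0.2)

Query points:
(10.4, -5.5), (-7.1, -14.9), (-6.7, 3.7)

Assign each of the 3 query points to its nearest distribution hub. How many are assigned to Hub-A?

(10.4, -5.5) — d² to each: Hub-A:222.65, Hub-B:1, Hub-C:46.58 → nearest is Hub-B
(-7.1, -14.9) — d² to each: Hub-A:559.88, Hub-B:430.61, Hub-C:691.33 → nearest is Hub-B
(-6.7, 3.7) — d² to each: Hub-A:87.68, Hub-B:412.25, Hub-C:473.17 → nearest is Hub-A
1 of the 3 points has Hub-A as nearest.

1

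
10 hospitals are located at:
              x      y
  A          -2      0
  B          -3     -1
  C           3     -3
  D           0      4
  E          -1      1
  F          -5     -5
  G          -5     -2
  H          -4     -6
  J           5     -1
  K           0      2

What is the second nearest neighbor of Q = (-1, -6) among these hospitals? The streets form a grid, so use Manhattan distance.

F

d(Q,A) = 1 + 6 = 7
d(Q,B) = 2 + 5 = 7
d(Q,C) = 4 + 3 = 7
d(Q,D) = 1 + 10 = 11
d(Q,E) = 0 + 7 = 7
d(Q,F) = 4 + 1 = 5
d(Q,G) = 4 + 4 = 8
d(Q,H) = 3 + 0 = 3
d(Q,J) = 6 + 5 = 11
d(Q,K) = 1 + 8 = 9
Sorted ascending: H, F, A, … — the second-nearest is F.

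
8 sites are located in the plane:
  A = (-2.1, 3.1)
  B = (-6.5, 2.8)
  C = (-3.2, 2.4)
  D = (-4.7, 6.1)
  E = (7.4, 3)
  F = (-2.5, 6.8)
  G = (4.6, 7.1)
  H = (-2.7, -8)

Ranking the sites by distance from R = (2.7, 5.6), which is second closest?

F

Squared Euclidean distances:
|RA|² = 23.04 + 6.25 = 29.29
|RB|² = 84.64 + 7.84 = 92.48
|RC|² = 34.81 + 10.24 = 45.05
|RD|² = 54.76 + 0.25 = 55.01
|RE|² = 22.09 + 6.76 = 28.85
|RF|² = 27.04 + 1.44 = 28.48
|RG|² = 3.61 + 2.25 = 5.86
|RH|² = 29.16 + 184.96 = 214.12
Sorted ascending: G, F, E, … — the second-nearest is F.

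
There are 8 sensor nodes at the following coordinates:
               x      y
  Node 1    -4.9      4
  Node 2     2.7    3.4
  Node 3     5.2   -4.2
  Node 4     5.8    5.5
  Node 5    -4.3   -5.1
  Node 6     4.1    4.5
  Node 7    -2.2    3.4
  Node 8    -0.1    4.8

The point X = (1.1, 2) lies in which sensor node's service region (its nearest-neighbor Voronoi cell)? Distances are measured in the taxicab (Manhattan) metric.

Node 2

d(X, Node 1) = |1.1−(-4.9)| + |2−4| = 6 + 2 = 8
d(X, Node 2) = |1.1−2.7| + |2−3.4| = 1.6 + 1.4 = 3
d(X, Node 3) = |1.1−5.2| + |2−(-4.2)| = 4.1 + 6.2 = 10.3
d(X, Node 4) = |1.1−5.8| + |2−5.5| = 4.7 + 3.5 = 8.2
d(X, Node 5) = |1.1−(-4.3)| + |2−(-5.1)| = 5.4 + 7.1 = 12.5
d(X, Node 6) = |1.1−4.1| + |2−4.5| = 3 + 2.5 = 5.5
d(X, Node 7) = |1.1−(-2.2)| + |2−3.4| = 3.3 + 1.4 = 4.7
d(X, Node 8) = |1.1−(-0.1)| + |2−4.8| = 1.2 + 2.8 = 4
Node 2 is nearest.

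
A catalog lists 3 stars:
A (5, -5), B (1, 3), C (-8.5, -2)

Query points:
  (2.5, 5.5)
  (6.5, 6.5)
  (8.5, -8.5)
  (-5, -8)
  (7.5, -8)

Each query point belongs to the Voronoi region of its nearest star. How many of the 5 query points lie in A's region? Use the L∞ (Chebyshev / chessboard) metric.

2

(2.5, 5.5) — d to each: A:10.5, B:2.5, C:11 → nearest is B
(6.5, 6.5) — d to each: A:11.5, B:5.5, C:15 → nearest is B
(8.5, -8.5) — d to each: A:3.5, B:11.5, C:17 → nearest is A
(-5, -8) — d to each: A:10, B:11, C:6 → nearest is C
(7.5, -8) — d to each: A:3, B:11, C:16 → nearest is A
2 of the 5 points have A as nearest.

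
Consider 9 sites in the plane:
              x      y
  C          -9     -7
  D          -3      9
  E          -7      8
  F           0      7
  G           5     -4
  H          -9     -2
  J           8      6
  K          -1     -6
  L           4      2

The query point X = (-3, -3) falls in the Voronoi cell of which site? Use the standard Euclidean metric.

Compare squared distances (the ordering matches that of the actual distances):
|XC|² = (-3−(-9))² + (-3−(-7))² = 36 + 16 = 52
|XD|² = (-3−(-3))² + (-3−9)² = 0 + 144 = 144
|XE|² = (-3−(-7))² + (-3−8)² = 16 + 121 = 137
|XF|² = (-3−0)² + (-3−7)² = 9 + 100 = 109
|XG|² = (-3−5)² + (-3−(-4))² = 64 + 1 = 65
|XH|² = (-3−(-9))² + (-3−(-2))² = 36 + 1 = 37
|XJ|² = (-3−8)² + (-3−6)² = 121 + 81 = 202
|XK|² = (-3−(-1))² + (-3−(-6))² = 4 + 9 = 13
|XL|² = (-3−4)² + (-3−2)² = 49 + 25 = 74
K is nearest.

K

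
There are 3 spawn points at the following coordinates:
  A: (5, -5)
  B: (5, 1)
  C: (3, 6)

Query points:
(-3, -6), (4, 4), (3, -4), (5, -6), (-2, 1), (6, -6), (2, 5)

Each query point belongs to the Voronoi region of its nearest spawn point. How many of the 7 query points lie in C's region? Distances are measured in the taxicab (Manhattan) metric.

(-3, -6) — d to each: A:9, B:15, C:18 → nearest is A
(4, 4) — d to each: A:10, B:4, C:3 → nearest is C
(3, -4) — d to each: A:3, B:7, C:10 → nearest is A
(5, -6) — d to each: A:1, B:7, C:14 → nearest is A
(-2, 1) — d to each: A:13, B:7, C:10 → nearest is B
(6, -6) — d to each: A:2, B:8, C:15 → nearest is A
(2, 5) — d to each: A:13, B:7, C:2 → nearest is C
2 of the 7 points have C as nearest.

2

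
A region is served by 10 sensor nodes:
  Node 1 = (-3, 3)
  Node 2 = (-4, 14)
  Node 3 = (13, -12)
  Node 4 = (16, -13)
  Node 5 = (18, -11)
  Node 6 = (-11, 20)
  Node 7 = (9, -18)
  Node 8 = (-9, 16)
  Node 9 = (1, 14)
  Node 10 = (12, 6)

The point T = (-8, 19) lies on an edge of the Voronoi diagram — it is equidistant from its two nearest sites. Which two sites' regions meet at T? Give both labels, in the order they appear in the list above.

Squared distances from T to each site:
d²(T, Node 1) = (-8−(-3))² + (19−3)² = 25 + 256 = 281
d²(T, Node 2) = (-8−(-4))² + (19−14)² = 16 + 25 = 41
d²(T, Node 3) = (-8−13)² + (19−(-12))² = 441 + 961 = 1402
d²(T, Node 4) = (-8−16)² + (19−(-13))² = 576 + 1024 = 1600
d²(T, Node 5) = (-8−18)² + (19−(-11))² = 676 + 900 = 1576
d²(T, Node 6) = (-8−(-11))² + (19−20)² = 9 + 1 = 10
d²(T, Node 7) = (-8−9)² + (19−(-18))² = 289 + 1369 = 1658
d²(T, Node 8) = (-8−(-9))² + (19−16)² = 1 + 9 = 10
d²(T, Node 9) = (-8−1)² + (19−14)² = 81 + 25 = 106
d²(T, Node 10) = (-8−12)² + (19−6)² = 400 + 169 = 569
T is equidistant from Node 6 and Node 8 (both at squared distance 10), and every other site is strictly farther — so T lies on the Node 6–Node 8 Voronoi edge.

Node 6 and Node 8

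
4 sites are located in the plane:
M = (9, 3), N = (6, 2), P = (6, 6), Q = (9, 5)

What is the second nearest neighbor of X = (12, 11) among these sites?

Since √ is increasing, it suffices to compare squared distances:
|XM|² = (12−9)² + (11−3)² = 9 + 64 = 73
|XN|² = (12−6)² + (11−2)² = 36 + 81 = 117
|XP|² = (12−6)² + (11−6)² = 36 + 25 = 61
|XQ|² = (12−9)² + (11−5)² = 9 + 36 = 45
Sorted ascending: Q, P, M, … — the second-nearest is P.

P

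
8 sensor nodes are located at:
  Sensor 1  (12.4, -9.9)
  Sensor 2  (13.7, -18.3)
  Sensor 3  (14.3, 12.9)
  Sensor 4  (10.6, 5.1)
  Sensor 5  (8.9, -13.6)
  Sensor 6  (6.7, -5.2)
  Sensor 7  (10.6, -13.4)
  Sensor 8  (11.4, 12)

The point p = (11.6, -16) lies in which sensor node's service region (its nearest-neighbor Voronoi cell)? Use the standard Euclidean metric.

Sensor 7

Compare squared distances (the ordering matches that of the actual distances):
d²(p, Sensor 1) = (11.6−12.4)² + (-16−(-9.9))² = 0.64 + 37.21 = 37.85
d²(p, Sensor 2) = (11.6−13.7)² + (-16−(-18.3))² = 4.41 + 5.29 = 9.7
d²(p, Sensor 3) = (11.6−14.3)² + (-16−12.9)² = 7.29 + 835.21 = 842.5
d²(p, Sensor 4) = (11.6−10.6)² + (-16−5.1)² = 1 + 445.21 = 446.21
d²(p, Sensor 5) = (11.6−8.9)² + (-16−(-13.6))² = 7.29 + 5.76 = 13.05
d²(p, Sensor 6) = (11.6−6.7)² + (-16−(-5.2))² = 24.01 + 116.64 = 140.65
d²(p, Sensor 7) = (11.6−10.6)² + (-16−(-13.4))² = 1 + 6.76 = 7.76
d²(p, Sensor 8) = (11.6−11.4)² + (-16−12)² = 0.04 + 784 = 784.04
Sensor 7 is nearest.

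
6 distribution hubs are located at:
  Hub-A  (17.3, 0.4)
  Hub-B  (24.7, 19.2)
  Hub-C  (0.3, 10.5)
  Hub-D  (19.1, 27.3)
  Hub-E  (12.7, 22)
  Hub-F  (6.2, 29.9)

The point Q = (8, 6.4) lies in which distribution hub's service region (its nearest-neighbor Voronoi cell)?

Hub-C

Since √ is increasing, it suffices to compare squared distances:
d²(Q, Hub-A) = (8−17.3)² + (6.4−0.4)² = 86.49 + 36 = 122.49
d²(Q, Hub-B) = (8−24.7)² + (6.4−19.2)² = 278.89 + 163.84 = 442.73
d²(Q, Hub-C) = (8−0.3)² + (6.4−10.5)² = 59.29 + 16.81 = 76.1
d²(Q, Hub-D) = (8−19.1)² + (6.4−27.3)² = 123.21 + 436.81 = 560.02
d²(Q, Hub-E) = (8−12.7)² + (6.4−22)² = 22.09 + 243.36 = 265.45
d²(Q, Hub-F) = (8−6.2)² + (6.4−29.9)² = 3.24 + 552.25 = 555.49
Minimum is at Hub-C.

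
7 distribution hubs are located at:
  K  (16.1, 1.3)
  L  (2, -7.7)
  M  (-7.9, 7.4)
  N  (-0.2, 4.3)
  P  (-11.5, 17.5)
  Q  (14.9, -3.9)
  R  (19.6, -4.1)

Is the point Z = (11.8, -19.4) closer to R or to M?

Compare squared distances:
|ZR|² = (11.8−19.6)² + (-19.4−(-4.1))² = 60.84 + 234.09 = 294.93
|ZM|² = (11.8−(-7.9))² + (-19.4−7.4)² = 388.09 + 718.24 = 1106.33
294.93 < 1106.33, so R is closer.

R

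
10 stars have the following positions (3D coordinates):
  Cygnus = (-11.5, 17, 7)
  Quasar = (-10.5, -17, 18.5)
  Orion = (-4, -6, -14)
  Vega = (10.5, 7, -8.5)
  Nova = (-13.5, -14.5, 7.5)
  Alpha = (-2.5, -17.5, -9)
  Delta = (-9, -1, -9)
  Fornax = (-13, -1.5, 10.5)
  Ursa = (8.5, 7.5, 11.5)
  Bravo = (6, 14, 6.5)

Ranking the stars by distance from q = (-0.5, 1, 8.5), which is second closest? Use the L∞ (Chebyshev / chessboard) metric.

d(q, Cygnus) = max(11, 16, 1.5) = 16
d(q, Quasar) = max(10, 18, 10) = 18
d(q, Orion) = max(3.5, 7, 22.5) = 22.5
d(q, Vega) = max(11, 6, 17) = 17
d(q, Nova) = max(13, 15.5, 1) = 15.5
d(q, Alpha) = max(2, 18.5, 17.5) = 18.5
d(q, Delta) = max(8.5, 2, 17.5) = 17.5
d(q, Fornax) = max(12.5, 2.5, 2) = 12.5
d(q, Ursa) = max(9, 6.5, 3) = 9
d(q, Bravo) = max(6.5, 13, 2) = 13
Sorted ascending: Ursa, Fornax, Bravo, … — the second-nearest is Fornax.

Fornax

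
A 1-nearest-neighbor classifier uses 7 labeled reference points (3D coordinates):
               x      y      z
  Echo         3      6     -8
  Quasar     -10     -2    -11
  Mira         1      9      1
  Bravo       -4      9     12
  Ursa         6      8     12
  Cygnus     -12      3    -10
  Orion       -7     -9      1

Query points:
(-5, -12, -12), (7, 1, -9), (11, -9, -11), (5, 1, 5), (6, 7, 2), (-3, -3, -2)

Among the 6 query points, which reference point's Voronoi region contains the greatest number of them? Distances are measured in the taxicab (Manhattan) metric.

Echo

(-5, -12, -12) — d to each: Echo:30, Quasar:16, Mira:40, Bravo:46, Ursa:55, Cygnus:24, Orion:18 → nearest is Quasar
(7, 1, -9) — d to each: Echo:10, Quasar:22, Mira:24, Bravo:40, Ursa:29, Cygnus:22, Orion:34 → nearest is Echo
(11, -9, -11) — d to each: Echo:26, Quasar:28, Mira:40, Bravo:56, Ursa:45, Cygnus:36, Orion:30 → nearest is Echo
(5, 1, 5) — d to each: Echo:20, Quasar:34, Mira:16, Bravo:24, Ursa:15, Cygnus:34, Orion:26 → nearest is Ursa
(6, 7, 2) — d to each: Echo:14, Quasar:38, Mira:8, Bravo:22, Ursa:11, Cygnus:34, Orion:30 → nearest is Mira
(-3, -3, -2) — d to each: Echo:21, Quasar:17, Mira:19, Bravo:27, Ursa:34, Cygnus:23, Orion:13 → nearest is Orion
Tally — Echo:2, Quasar:1, Mira:1, Ursa:1, Orion:1. Echo captures the most (2).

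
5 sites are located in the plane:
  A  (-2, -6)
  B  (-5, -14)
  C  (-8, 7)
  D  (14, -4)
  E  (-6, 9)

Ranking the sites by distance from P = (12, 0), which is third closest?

E

Compare squared distances (the ordering matches that of the actual distances):
|PA|² = (12−(-2))² + (0−(-6))² = 196 + 36 = 232
|PB|² = (12−(-5))² + (0−(-14))² = 289 + 196 = 485
|PC|² = (12−(-8))² + (0−7)² = 400 + 49 = 449
|PD|² = (12−14)² + (0−(-4))² = 4 + 16 = 20
|PE|² = (12−(-6))² + (0−9)² = 324 + 81 = 405
Sorted ascending: D, A, E, C, … — the third-nearest is E.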